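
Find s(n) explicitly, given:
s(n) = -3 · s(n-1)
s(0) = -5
Pure geometric recurrence with ratio -3.
By induction s(n) = s(0) · (-3)^n = - 5 \left(-3\right)^{n}.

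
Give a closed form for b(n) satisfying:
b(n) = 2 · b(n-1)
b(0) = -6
Pure geometric recurrence with ratio 2.
By induction b(n) = b(0) · (2)^n = - 6 \cdot 2^{n}.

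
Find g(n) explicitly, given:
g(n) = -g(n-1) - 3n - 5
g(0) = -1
First-order linear with linear forcing.
Homogeneous solution: g_h(n) = A·(-1)^n.
Try particular g_p(n) = pn + q. Substituting:
  pn + q = -(p(n-1) + q) - 3n - 5.
Matching the n-coefficient: p = -p - 3 ⇒ p = - \frac{3}{2}.
Matching constants: q = p - q - 5 ⇒ q = - \frac{13}{4}.
General: g(n) = A·(-1)^n - \frac{3 n}{2} - \frac{13}{4}.
Apply g(0) = -1: A - \frac{13}{4} = -1 ⇒ A = \frac{9}{4}.
So g(n) = \frac{9 \left(-1\right)^{n}}{4} - \frac{3 n}{2} - \frac{13}{4}.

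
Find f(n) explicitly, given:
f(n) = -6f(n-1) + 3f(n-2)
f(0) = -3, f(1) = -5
Characteristic equation: x² + 6x - 3 = 0.
Discriminant Δ = (-6)² + 4·(3) = 48.
Roots r₁,₂ = (-6 ± √48)/2, so r₁ = -3 + 2 \sqrt{3}, r₂ = - 2 \sqrt{3} - 3.
General solution: f(n) = A·r₁^n + B·r₂^n.
From the initial conditions, A + B = -3 and r₁A + r₂B = -5.
Since r₁ - r₂ = √48: A = (-5 - (-3)r₂)/√48 = - \frac{7 \sqrt{3}}{6} - \frac{3}{2}, and B = -3 - A = - \frac{3}{2} + \frac{7 \sqrt{3}}{6}.
So f(n) = \left(- \frac{7 \sqrt{3}}{6} - \frac{3}{2}\right)\left(-3 + 2 \sqrt{3}\right)^n + \left(- \frac{3}{2} + \frac{7 \sqrt{3}}{6}\right)\left(- 2 \sqrt{3} - 3\right)^n.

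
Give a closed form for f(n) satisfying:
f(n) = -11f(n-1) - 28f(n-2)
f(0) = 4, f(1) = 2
Characteristic equation: x² + 11x + 28 = 0, which factors as (x - (-7))(x - (-4)) = 0.
Roots r₁ = -7, r₂ = -4 (distinct).
General solution: f(n) = A·(-7)^n + B·(-4)^n.
From f(0) = 4: A + B = 4.
From f(1) = 2: -7A - 4B = 2.
Solving: A = -6, B = 10.
So f(n) = 10 \left(-4\right)^{n} - 6 \left(-7\right)^{n}.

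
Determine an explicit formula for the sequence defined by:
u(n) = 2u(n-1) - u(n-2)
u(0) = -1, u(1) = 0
Characteristic equation: x² - 2x + 1 = 0, which is (x - (1))².
Repeated root r = 1.
General solution: u(n) = (A + Bn)·(1)^n.
From u(0) = -1: A = -1.
From u(1) = 0: (A + B)·(1) = 0 ⇒ B = 1.
So u(n) = \left(n - 1\right) \cdot (1)^n.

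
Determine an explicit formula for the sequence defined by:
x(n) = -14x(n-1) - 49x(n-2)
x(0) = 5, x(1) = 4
Characteristic equation: x² + 14x + 49 = 0, which is (x - (-7))².
Repeated root r = -7.
General solution: x(n) = (A + Bn)·(-7)^n.
From x(0) = 5: A = 5.
From x(1) = 4: (A + B)·(-7) = 4 ⇒ B = - \frac{39}{7}.
So x(n) = \left(5 - \frac{39 n}{7}\right) \cdot (-7)^n.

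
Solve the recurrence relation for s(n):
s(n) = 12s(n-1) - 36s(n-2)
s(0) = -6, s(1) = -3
Characteristic equation: x² - 12x + 36 = 0, which is (x - (6))².
Repeated root r = 6.
General solution: s(n) = (A + Bn)·(6)^n.
From s(0) = -6: A = -6.
From s(1) = -3: (A + B)·(6) = -3 ⇒ B = \frac{11}{2}.
So s(n) = \left(\frac{11 n}{2} - 6\right) \cdot (6)^n.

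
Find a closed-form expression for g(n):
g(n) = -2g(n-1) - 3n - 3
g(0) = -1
First-order linear with linear forcing.
Homogeneous solution: g_h(n) = A·(-2)^n.
Try particular g_p(n) = pn + q. Substituting:
  pn + q = -2(p(n-1) + q) - 3n - 3.
Matching the n-coefficient: p = -2p - 3 ⇒ p = -1.
Matching constants: q = 2p - 2q - 3 ⇒ q = - \frac{5}{3}.
General: g(n) = A·(-2)^n - n - \frac{5}{3}.
Apply g(0) = -1: A - \frac{5}{3} = -1 ⇒ A = \frac{2}{3}.
So g(n) = \frac{2 \left(-2\right)^{n}}{3} - n - \frac{5}{3}.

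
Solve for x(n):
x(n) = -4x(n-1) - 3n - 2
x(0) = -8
First-order linear with linear forcing.
Homogeneous solution: x_h(n) = A·(-4)^n.
Try particular x_p(n) = pn + q. Substituting:
  pn + q = -4(p(n-1) + q) - 3n - 2.
Matching the n-coefficient: p = -4p - 3 ⇒ p = - \frac{3}{5}.
Matching constants: q = 4p - 4q - 2 ⇒ q = - \frac{22}{25}.
General: x(n) = A·(-4)^n - \frac{3 n}{5} - \frac{22}{25}.
Apply x(0) = -8: A - \frac{22}{25} = -8 ⇒ A = - \frac{178}{25}.
So x(n) = - \frac{178 \left(-4\right)^{n}}{25} - \frac{3 n}{5} - \frac{22}{25}.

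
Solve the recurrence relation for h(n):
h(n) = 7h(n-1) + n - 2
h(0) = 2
First-order linear with linear forcing.
Homogeneous solution: h_h(n) = A·(7)^n.
Try particular h_p(n) = pn + q. Substituting:
  pn + q = 7(p(n-1) + q) + n - 2.
Matching the n-coefficient: p = 7p + 1 ⇒ p = - \frac{1}{6}.
Matching constants: q = -7p + 7q - 2 ⇒ q = \frac{5}{36}.
General: h(n) = A·(7)^n - \frac{n}{6} + \frac{5}{36}.
Apply h(0) = 2: A + \frac{5}{36} = 2 ⇒ A = \frac{67}{36}.
So h(n) = \frac{67 \cdot 7^{n}}{36} - \frac{n}{6} + \frac{5}{36}.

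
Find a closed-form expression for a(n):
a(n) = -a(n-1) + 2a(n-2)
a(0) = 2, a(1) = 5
Characteristic equation: x² + x - 2 = 0, which factors as (x - (-2))(x - (1)) = 0.
Roots r₁ = -2, r₂ = 1 (distinct).
General solution: a(n) = A·(-2)^n + B·(1)^n.
From a(0) = 2: A + B = 2.
From a(1) = 5: -2A + B = 5.
Solving: A = -1, B = 3.
So a(n) = 3 - \left(-2\right)^{n}.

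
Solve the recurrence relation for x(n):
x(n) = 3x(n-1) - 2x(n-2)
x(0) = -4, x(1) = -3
Characteristic equation: x² - 3x + 2 = 0, which factors as (x - (1))(x - (2)) = 0.
Roots r₁ = 1, r₂ = 2 (distinct).
General solution: x(n) = A·(1)^n + B·(2)^n.
From x(0) = -4: A + B = -4.
From x(1) = -3: A + 2B = -3.
Solving: A = -5, B = 1.
So x(n) = 2^{n} - 5.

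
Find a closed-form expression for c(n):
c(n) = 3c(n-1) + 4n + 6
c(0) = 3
First-order linear with linear forcing.
Homogeneous solution: c_h(n) = A·(3)^n.
Try particular c_p(n) = pn + q. Substituting:
  pn + q = 3(p(n-1) + q) + 4n + 6.
Matching the n-coefficient: p = 3p + 4 ⇒ p = -2.
Matching constants: q = -3p + 3q + 6 ⇒ q = -6.
General: c(n) = A·(3)^n - 2 n - 6.
Apply c(0) = 3: A - 6 = 3 ⇒ A = 9.
So c(n) = 9 \cdot 3^{n} - 2 n - 6.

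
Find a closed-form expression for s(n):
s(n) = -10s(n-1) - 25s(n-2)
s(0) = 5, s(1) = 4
Characteristic equation: x² + 10x + 25 = 0, which is (x - (-5))².
Repeated root r = -5.
General solution: s(n) = (A + Bn)·(-5)^n.
From s(0) = 5: A = 5.
From s(1) = 4: (A + B)·(-5) = 4 ⇒ B = - \frac{29}{5}.
So s(n) = \left(5 - \frac{29 n}{5}\right) \cdot (-5)^n.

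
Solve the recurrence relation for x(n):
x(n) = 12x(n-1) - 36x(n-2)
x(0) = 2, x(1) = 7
Characteristic equation: x² - 12x + 36 = 0, which is (x - (6))².
Repeated root r = 6.
General solution: x(n) = (A + Bn)·(6)^n.
From x(0) = 2: A = 2.
From x(1) = 7: (A + B)·(6) = 7 ⇒ B = - \frac{5}{6}.
So x(n) = \left(2 - \frac{5 n}{6}\right) \cdot (6)^n.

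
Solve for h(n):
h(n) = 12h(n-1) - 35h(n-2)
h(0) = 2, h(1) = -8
Characteristic equation: x² - 12x + 35 = 0, which factors as (x - (5))(x - (7)) = 0.
Roots r₁ = 5, r₂ = 7 (distinct).
General solution: h(n) = A·(5)^n + B·(7)^n.
From h(0) = 2: A + B = 2.
From h(1) = -8: 5A + 7B = -8.
Solving: A = 11, B = -9.
So h(n) = 11 \cdot 5^{n} - 9 \cdot 7^{n}.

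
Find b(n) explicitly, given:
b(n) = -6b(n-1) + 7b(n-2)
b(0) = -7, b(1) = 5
Characteristic equation: x² + 6x - 7 = 0, which factors as (x - (1))(x - (-7)) = 0.
Roots r₁ = 1, r₂ = -7 (distinct).
General solution: b(n) = A·(1)^n + B·(-7)^n.
From b(0) = -7: A + B = -7.
From b(1) = 5: A - 7B = 5.
Solving: A = - \frac{11}{2}, B = - \frac{3}{2}.
So b(n) = - \frac{3 \left(-7\right)^{n}}{2} - \frac{11}{2}.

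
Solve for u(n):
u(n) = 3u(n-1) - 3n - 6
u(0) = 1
First-order linear with linear forcing.
Homogeneous solution: u_h(n) = A·(3)^n.
Try particular u_p(n) = pn + q. Substituting:
  pn + q = 3(p(n-1) + q) - 3n - 6.
Matching the n-coefficient: p = 3p - 3 ⇒ p = \frac{3}{2}.
Matching constants: q = -3p + 3q - 6 ⇒ q = \frac{21}{4}.
General: u(n) = A·(3)^n + \frac{3 n}{2} + \frac{21}{4}.
Apply u(0) = 1: A + \frac{21}{4} = 1 ⇒ A = - \frac{17}{4}.
So u(n) = - \frac{17 \cdot 3^{n}}{4} + \frac{3 n}{2} + \frac{21}{4}.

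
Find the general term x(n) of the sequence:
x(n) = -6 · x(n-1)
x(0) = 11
Pure geometric recurrence with ratio -6.
By induction x(n) = x(0) · (-6)^n = 11 \left(-6\right)^{n}.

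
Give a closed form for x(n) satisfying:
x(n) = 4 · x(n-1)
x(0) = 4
Pure geometric recurrence with ratio 4.
By induction x(n) = x(0) · (4)^n = 4 \cdot 4^{n}.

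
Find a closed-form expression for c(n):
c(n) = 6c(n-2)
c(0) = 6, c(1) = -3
Characteristic equation: x² - 6 = 0.
Discriminant Δ = (0)² + 4·(6) = 24.
Roots r₁,₂ = (0 ± √24)/2, so r₁ = \sqrt{6}, r₂ = - \sqrt{6}.
General solution: c(n) = A·r₁^n + B·r₂^n.
From the initial conditions, A + B = 6 and r₁A + r₂B = -3.
Since r₁ - r₂ = √24: A = (-3 - (6)r₂)/√24 = 3 - \frac{\sqrt{6}}{4}, and B = 6 - A = \frac{\sqrt{6}}{4} + 3.
So c(n) = \left(3 - \frac{\sqrt{6}}{4}\right)\left(\sqrt{6}\right)^n + \left(\frac{\sqrt{6}}{4} + 3\right)\left(- \sqrt{6}\right)^n.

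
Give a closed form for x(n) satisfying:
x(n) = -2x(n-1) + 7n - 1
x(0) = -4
First-order linear with linear forcing.
Homogeneous solution: x_h(n) = A·(-2)^n.
Try particular x_p(n) = pn + q. Substituting:
  pn + q = -2(p(n-1) + q) + 7n - 1.
Matching the n-coefficient: p = -2p + 7 ⇒ p = \frac{7}{3}.
Matching constants: q = 2p - 2q - 1 ⇒ q = \frac{11}{9}.
General: x(n) = A·(-2)^n + \frac{7 n}{3} + \frac{11}{9}.
Apply x(0) = -4: A + \frac{11}{9} = -4 ⇒ A = - \frac{47}{9}.
So x(n) = - \frac{47 \left(-2\right)^{n}}{9} + \frac{7 n}{3} + \frac{11}{9}.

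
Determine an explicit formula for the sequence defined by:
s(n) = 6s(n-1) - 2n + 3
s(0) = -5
First-order linear with linear forcing.
Homogeneous solution: s_h(n) = A·(6)^n.
Try particular s_p(n) = pn + q. Substituting:
  pn + q = 6(p(n-1) + q) - 2n + 3.
Matching the n-coefficient: p = 6p - 2 ⇒ p = \frac{2}{5}.
Matching constants: q = -6p + 6q + 3 ⇒ q = - \frac{3}{25}.
General: s(n) = A·(6)^n + \frac{2 n}{5} - \frac{3}{25}.
Apply s(0) = -5: A - \frac{3}{25} = -5 ⇒ A = - \frac{122}{25}.
So s(n) = - \frac{122 \cdot 6^{n}}{25} + \frac{2 n}{5} - \frac{3}{25}.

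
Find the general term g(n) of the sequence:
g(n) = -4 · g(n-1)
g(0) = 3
Pure geometric recurrence with ratio -4.
By induction g(n) = g(0) · (-4)^n = 3 \left(-4\right)^{n}.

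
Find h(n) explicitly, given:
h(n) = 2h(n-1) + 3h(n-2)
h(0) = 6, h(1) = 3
Characteristic equation: x² - 2x - 3 = 0, which factors as (x - (3))(x - (-1)) = 0.
Roots r₁ = 3, r₂ = -1 (distinct).
General solution: h(n) = A·(3)^n + B·(-1)^n.
From h(0) = 6: A + B = 6.
From h(1) = 3: 3A - B = 3.
Solving: A = \frac{9}{4}, B = \frac{15}{4}.
So h(n) = \frac{15 \left(-1\right)^{n}}{4} + \frac{9 \cdot 3^{n}}{4}.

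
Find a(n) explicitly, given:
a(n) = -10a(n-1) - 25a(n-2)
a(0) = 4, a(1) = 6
Characteristic equation: x² + 10x + 25 = 0, which is (x - (-5))².
Repeated root r = -5.
General solution: a(n) = (A + Bn)·(-5)^n.
From a(0) = 4: A = 4.
From a(1) = 6: (A + B)·(-5) = 6 ⇒ B = - \frac{26}{5}.
So a(n) = \left(4 - \frac{26 n}{5}\right) \cdot (-5)^n.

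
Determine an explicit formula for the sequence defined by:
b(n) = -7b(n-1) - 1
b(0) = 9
First-order linear non-homogeneous.
Homogeneous solution: b_h(n) = A·(-7)^n.
Try constant particular solution b_p = K: K = -7K - 1 ⇒ K = - \frac{1}{8}.
General: b(n) = A·(-7)^n - \frac{1}{8}.
Apply b(0) = 9: A - \frac{1}{8} = 9 ⇒ A = \frac{73}{8}.
So b(n) = \frac{73 \left(-7\right)^{n}}{8} - \frac{1}{8}.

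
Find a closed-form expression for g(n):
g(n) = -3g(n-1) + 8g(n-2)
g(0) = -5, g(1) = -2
Characteristic equation: x² + 3x - 8 = 0.
Discriminant Δ = (-3)² + 4·(8) = 41.
Roots r₁,₂ = (-3 ± √41)/2, so r₁ = - \frac{3}{2} + \frac{\sqrt{41}}{2}, r₂ = - \frac{\sqrt{41}}{2} - \frac{3}{2}.
General solution: g(n) = A·r₁^n + B·r₂^n.
From the initial conditions, A + B = -5 and r₁A + r₂B = -2.
Since r₁ - r₂ = √41: A = (-2 - (-5)r₂)/√41 = - \frac{5}{2} - \frac{19 \sqrt{41}}{82}, and B = -5 - A = - \frac{5}{2} + \frac{19 \sqrt{41}}{82}.
So g(n) = \left(- \frac{5}{2} - \frac{19 \sqrt{41}}{82}\right)\left(- \frac{3}{2} + \frac{\sqrt{41}}{2}\right)^n + \left(- \frac{5}{2} + \frac{19 \sqrt{41}}{82}\right)\left(- \frac{\sqrt{41}}{2} - \frac{3}{2}\right)^n.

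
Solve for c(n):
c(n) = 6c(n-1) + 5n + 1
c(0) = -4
First-order linear with linear forcing.
Homogeneous solution: c_h(n) = A·(6)^n.
Try particular c_p(n) = pn + q. Substituting:
  pn + q = 6(p(n-1) + q) + 5n + 1.
Matching the n-coefficient: p = 6p + 5 ⇒ p = -1.
Matching constants: q = -6p + 6q + 1 ⇒ q = - \frac{7}{5}.
General: c(n) = A·(6)^n - n - \frac{7}{5}.
Apply c(0) = -4: A - \frac{7}{5} = -4 ⇒ A = - \frac{13}{5}.
So c(n) = - \frac{13 \cdot 6^{n}}{5} - n - \frac{7}{5}.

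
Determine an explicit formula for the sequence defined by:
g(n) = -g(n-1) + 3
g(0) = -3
First-order linear non-homogeneous.
Homogeneous solution: g_h(n) = A·(-1)^n.
Try constant particular solution g_p = K: K = -K + 3 ⇒ K = \frac{3}{2}.
General: g(n) = A·(-1)^n + \frac{3}{2}.
Apply g(0) = -3: A + \frac{3}{2} = -3 ⇒ A = - \frac{9}{2}.
So g(n) = \frac{3}{2} - \frac{9 \left(-1\right)^{n}}{2}.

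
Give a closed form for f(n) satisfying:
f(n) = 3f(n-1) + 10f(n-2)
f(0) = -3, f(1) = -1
Characteristic equation: x² - 3x - 10 = 0, which factors as (x - (-2))(x - (5)) = 0.
Roots r₁ = -2, r₂ = 5 (distinct).
General solution: f(n) = A·(-2)^n + B·(5)^n.
From f(0) = -3: A + B = -3.
From f(1) = -1: -2A + 5B = -1.
Solving: A = -2, B = -1.
So f(n) = - 2 \left(-2\right)^{n} - 5^{n}.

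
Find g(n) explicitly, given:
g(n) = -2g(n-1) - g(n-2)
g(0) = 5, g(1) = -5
Characteristic equation: x² + 2x + 1 = 0, which is (x - (-1))².
Repeated root r = -1.
General solution: g(n) = (A + Bn)·(-1)^n.
From g(0) = 5: A = 5.
From g(1) = -5: (A + B)·(-1) = -5 ⇒ B = 0.
So g(n) = \left(5\right) \cdot (-1)^n.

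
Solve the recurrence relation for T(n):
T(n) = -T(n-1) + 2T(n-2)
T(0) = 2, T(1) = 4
Characteristic equation: x² + x - 2 = 0, which factors as (x - (-2))(x - (1)) = 0.
Roots r₁ = -2, r₂ = 1 (distinct).
General solution: T(n) = A·(-2)^n + B·(1)^n.
From T(0) = 2: A + B = 2.
From T(1) = 4: -2A + B = 4.
Solving: A = - \frac{2}{3}, B = \frac{8}{3}.
So T(n) = \frac{8}{3} - \frac{2 \left(-2\right)^{n}}{3}.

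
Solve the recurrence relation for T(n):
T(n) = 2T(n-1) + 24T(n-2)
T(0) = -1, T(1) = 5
Characteristic equation: x² - 2x - 24 = 0, which factors as (x - (-4))(x - (6)) = 0.
Roots r₁ = -4, r₂ = 6 (distinct).
General solution: T(n) = A·(-4)^n + B·(6)^n.
From T(0) = -1: A + B = -1.
From T(1) = 5: -4A + 6B = 5.
Solving: A = - \frac{11}{10}, B = \frac{1}{10}.
So T(n) = - \frac{11 \left(-4\right)^{n}}{10} + \frac{6^{n}}{10}.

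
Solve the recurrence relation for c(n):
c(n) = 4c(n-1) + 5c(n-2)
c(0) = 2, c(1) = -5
Characteristic equation: x² - 4x - 5 = 0, which factors as (x - (-1))(x - (5)) = 0.
Roots r₁ = -1, r₂ = 5 (distinct).
General solution: c(n) = A·(-1)^n + B·(5)^n.
From c(0) = 2: A + B = 2.
From c(1) = -5: -A + 5B = -5.
Solving: A = \frac{5}{2}, B = - \frac{1}{2}.
So c(n) = \frac{5 \left(-1\right)^{n}}{2} - \frac{5^{n}}{2}.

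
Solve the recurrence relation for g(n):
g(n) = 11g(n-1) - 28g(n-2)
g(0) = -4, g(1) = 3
Characteristic equation: x² - 11x + 28 = 0, which factors as (x - (7))(x - (4)) = 0.
Roots r₁ = 7, r₂ = 4 (distinct).
General solution: g(n) = A·(7)^n + B·(4)^n.
From g(0) = -4: A + B = -4.
From g(1) = 3: 7A + 4B = 3.
Solving: A = \frac{19}{3}, B = - \frac{31}{3}.
So g(n) = - \frac{31 \cdot 4^{n}}{3} + \frac{19 \cdot 7^{n}}{3}.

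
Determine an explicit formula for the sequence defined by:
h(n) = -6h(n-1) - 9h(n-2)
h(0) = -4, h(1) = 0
Characteristic equation: x² + 6x + 9 = 0, which is (x - (-3))².
Repeated root r = -3.
General solution: h(n) = (A + Bn)·(-3)^n.
From h(0) = -4: A = -4.
From h(1) = 0: (A + B)·(-3) = 0 ⇒ B = 4.
So h(n) = \left(4 n - 4\right) \cdot (-3)^n.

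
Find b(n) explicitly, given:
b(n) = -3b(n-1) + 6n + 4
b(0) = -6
First-order linear with linear forcing.
Homogeneous solution: b_h(n) = A·(-3)^n.
Try particular b_p(n) = pn + q. Substituting:
  pn + q = -3(p(n-1) + q) + 6n + 4.
Matching the n-coefficient: p = -3p + 6 ⇒ p = \frac{3}{2}.
Matching constants: q = 3p - 3q + 4 ⇒ q = \frac{17}{8}.
General: b(n) = A·(-3)^n + \frac{3 n}{2} + \frac{17}{8}.
Apply b(0) = -6: A + \frac{17}{8} = -6 ⇒ A = - \frac{65}{8}.
So b(n) = - \frac{65 \left(-3\right)^{n}}{8} + \frac{3 n}{2} + \frac{17}{8}.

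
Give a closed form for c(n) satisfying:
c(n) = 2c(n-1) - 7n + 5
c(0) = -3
First-order linear with linear forcing.
Homogeneous solution: c_h(n) = A·(2)^n.
Try particular c_p(n) = pn + q. Substituting:
  pn + q = 2(p(n-1) + q) - 7n + 5.
Matching the n-coefficient: p = 2p - 7 ⇒ p = 7.
Matching constants: q = -2p + 2q + 5 ⇒ q = 9.
General: c(n) = A·(2)^n + 7 n + 9.
Apply c(0) = -3: A + 9 = -3 ⇒ A = -12.
So c(n) = - 12 \cdot 2^{n} + 7 n + 9.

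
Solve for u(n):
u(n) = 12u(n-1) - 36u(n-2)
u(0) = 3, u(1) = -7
Characteristic equation: x² - 12x + 36 = 0, which is (x - (6))².
Repeated root r = 6.
General solution: u(n) = (A + Bn)·(6)^n.
From u(0) = 3: A = 3.
From u(1) = -7: (A + B)·(6) = -7 ⇒ B = - \frac{25}{6}.
So u(n) = \left(3 - \frac{25 n}{6}\right) \cdot (6)^n.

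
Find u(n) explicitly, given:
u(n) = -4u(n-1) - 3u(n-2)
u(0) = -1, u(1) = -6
Characteristic equation: x² + 4x + 3 = 0, which factors as (x - (-3))(x - (-1)) = 0.
Roots r₁ = -3, r₂ = -1 (distinct).
General solution: u(n) = A·(-3)^n + B·(-1)^n.
From u(0) = -1: A + B = -1.
From u(1) = -6: -3A - B = -6.
Solving: A = \frac{7}{2}, B = - \frac{9}{2}.
So u(n) = - \frac{9 \left(-1\right)^{n}}{2} + \frac{7 \left(-3\right)^{n}}{2}.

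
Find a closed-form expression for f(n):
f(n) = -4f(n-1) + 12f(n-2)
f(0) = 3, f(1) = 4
Characteristic equation: x² + 4x - 12 = 0, which factors as (x - (-6))(x - (2)) = 0.
Roots r₁ = -6, r₂ = 2 (distinct).
General solution: f(n) = A·(-6)^n + B·(2)^n.
From f(0) = 3: A + B = 3.
From f(1) = 4: -6A + 2B = 4.
Solving: A = \frac{1}{4}, B = \frac{11}{4}.
So f(n) = \frac{\left(-6\right)^{n}}{4} + \frac{11 \cdot 2^{n}}{4}.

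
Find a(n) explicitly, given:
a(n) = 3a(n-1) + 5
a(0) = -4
First-order linear non-homogeneous.
Homogeneous solution: a_h(n) = A·(3)^n.
Try constant particular solution a_p = K: K = 3K + 5 ⇒ K = - \frac{5}{2}.
General: a(n) = A·(3)^n - \frac{5}{2}.
Apply a(0) = -4: A - \frac{5}{2} = -4 ⇒ A = - \frac{3}{2}.
So a(n) = - \frac{3 \cdot 3^{n}}{2} - \frac{5}{2}.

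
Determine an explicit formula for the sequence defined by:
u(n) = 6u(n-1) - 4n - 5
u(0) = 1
First-order linear with linear forcing.
Homogeneous solution: u_h(n) = A·(6)^n.
Try particular u_p(n) = pn + q. Substituting:
  pn + q = 6(p(n-1) + q) - 4n - 5.
Matching the n-coefficient: p = 6p - 4 ⇒ p = \frac{4}{5}.
Matching constants: q = -6p + 6q - 5 ⇒ q = \frac{49}{25}.
General: u(n) = A·(6)^n + \frac{4 n}{5} + \frac{49}{25}.
Apply u(0) = 1: A + \frac{49}{25} = 1 ⇒ A = - \frac{24}{25}.
So u(n) = - \frac{24 \cdot 6^{n}}{25} + \frac{4 n}{5} + \frac{49}{25}.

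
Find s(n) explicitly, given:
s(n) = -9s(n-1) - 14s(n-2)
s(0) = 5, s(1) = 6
Characteristic equation: x² + 9x + 14 = 0, which factors as (x - (-7))(x - (-2)) = 0.
Roots r₁ = -7, r₂ = -2 (distinct).
General solution: s(n) = A·(-7)^n + B·(-2)^n.
From s(0) = 5: A + B = 5.
From s(1) = 6: -7A - 2B = 6.
Solving: A = - \frac{16}{5}, B = \frac{41}{5}.
So s(n) = \frac{41 \left(-2\right)^{n}}{5} - \frac{16 \left(-7\right)^{n}}{5}.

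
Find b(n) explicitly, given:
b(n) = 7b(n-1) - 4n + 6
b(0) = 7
First-order linear with linear forcing.
Homogeneous solution: b_h(n) = A·(7)^n.
Try particular b_p(n) = pn + q. Substituting:
  pn + q = 7(p(n-1) + q) - 4n + 6.
Matching the n-coefficient: p = 7p - 4 ⇒ p = \frac{2}{3}.
Matching constants: q = -7p + 7q + 6 ⇒ q = - \frac{2}{9}.
General: b(n) = A·(7)^n + \frac{2 n}{3} - \frac{2}{9}.
Apply b(0) = 7: A - \frac{2}{9} = 7 ⇒ A = \frac{65}{9}.
So b(n) = \frac{65 \cdot 7^{n}}{9} + \frac{2 n}{3} - \frac{2}{9}.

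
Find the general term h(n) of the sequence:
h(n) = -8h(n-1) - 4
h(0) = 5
First-order linear non-homogeneous.
Homogeneous solution: h_h(n) = A·(-8)^n.
Try constant particular solution h_p = K: K = -8K - 4 ⇒ K = - \frac{4}{9}.
General: h(n) = A·(-8)^n - \frac{4}{9}.
Apply h(0) = 5: A - \frac{4}{9} = 5 ⇒ A = \frac{49}{9}.
So h(n) = \frac{49 \left(-8\right)^{n}}{9} - \frac{4}{9}.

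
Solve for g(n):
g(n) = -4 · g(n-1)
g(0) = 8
Pure geometric recurrence with ratio -4.
By induction g(n) = g(0) · (-4)^n = 8 \left(-4\right)^{n}.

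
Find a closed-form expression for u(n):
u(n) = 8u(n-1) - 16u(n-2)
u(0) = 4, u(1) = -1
Characteristic equation: x² - 8x + 16 = 0, which is (x - (4))².
Repeated root r = 4.
General solution: u(n) = (A + Bn)·(4)^n.
From u(0) = 4: A = 4.
From u(1) = -1: (A + B)·(4) = -1 ⇒ B = - \frac{17}{4}.
So u(n) = \left(4 - \frac{17 n}{4}\right) \cdot (4)^n.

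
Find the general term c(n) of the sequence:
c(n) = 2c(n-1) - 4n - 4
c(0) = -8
First-order linear with linear forcing.
Homogeneous solution: c_h(n) = A·(2)^n.
Try particular c_p(n) = pn + q. Substituting:
  pn + q = 2(p(n-1) + q) - 4n - 4.
Matching the n-coefficient: p = 2p - 4 ⇒ p = 4.
Matching constants: q = -2p + 2q - 4 ⇒ q = 12.
General: c(n) = A·(2)^n + 4 n + 12.
Apply c(0) = -8: A + 12 = -8 ⇒ A = -20.
So c(n) = - 20 \cdot 2^{n} + 4 n + 12.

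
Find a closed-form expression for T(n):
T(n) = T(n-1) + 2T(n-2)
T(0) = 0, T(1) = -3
Characteristic equation: x² - x - 2 = 0, which factors as (x - (-1))(x - (2)) = 0.
Roots r₁ = -1, r₂ = 2 (distinct).
General solution: T(n) = A·(-1)^n + B·(2)^n.
From T(0) = 0: A + B = 0.
From T(1) = -3: -A + 2B = -3.
Solving: A = 1, B = -1.
So T(n) = \left(-1\right)^{n} - 2^{n}.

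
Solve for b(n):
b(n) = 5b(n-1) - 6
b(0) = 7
First-order linear non-homogeneous.
Homogeneous solution: b_h(n) = A·(5)^n.
Try constant particular solution b_p = K: K = 5K - 6 ⇒ K = \frac{3}{2}.
General: b(n) = A·(5)^n + \frac{3}{2}.
Apply b(0) = 7: A + \frac{3}{2} = 7 ⇒ A = \frac{11}{2}.
So b(n) = \frac{11 \cdot 5^{n}}{2} + \frac{3}{2}.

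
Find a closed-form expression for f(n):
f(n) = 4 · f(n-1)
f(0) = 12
Pure geometric recurrence with ratio 4.
By induction f(n) = f(0) · (4)^n = 12 \cdot 4^{n}.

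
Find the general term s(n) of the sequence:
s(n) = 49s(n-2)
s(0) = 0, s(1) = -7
Characteristic equation: x² - 49 = 0, which factors as (x - (-7))(x - (7)) = 0.
Roots r₁ = -7, r₂ = 7 (distinct).
General solution: s(n) = A·(-7)^n + B·(7)^n.
From s(0) = 0: A + B = 0.
From s(1) = -7: -7A + 7B = -7.
Solving: A = \frac{1}{2}, B = - \frac{1}{2}.
So s(n) = \frac{\left(-7\right)^{n}}{2} - \frac{7^{n}}{2}.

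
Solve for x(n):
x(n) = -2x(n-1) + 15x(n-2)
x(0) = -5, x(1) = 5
Characteristic equation: x² + 2x - 15 = 0, which factors as (x - (3))(x - (-5)) = 0.
Roots r₁ = 3, r₂ = -5 (distinct).
General solution: x(n) = A·(3)^n + B·(-5)^n.
From x(0) = -5: A + B = -5.
From x(1) = 5: 3A - 5B = 5.
Solving: A = - \frac{5}{2}, B = - \frac{5}{2}.
So x(n) = - \frac{5 \left(-5\right)^{n}}{2} - \frac{5 \cdot 3^{n}}{2}.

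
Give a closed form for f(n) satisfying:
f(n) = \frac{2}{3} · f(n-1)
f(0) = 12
Pure geometric recurrence with ratio \frac{2}{3}.
By induction f(n) = f(0) · (\frac{2}{3})^n = 12 \left(\frac{2}{3}\right)^{n}.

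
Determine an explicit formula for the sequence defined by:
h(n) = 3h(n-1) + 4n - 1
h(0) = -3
First-order linear with linear forcing.
Homogeneous solution: h_h(n) = A·(3)^n.
Try particular h_p(n) = pn + q. Substituting:
  pn + q = 3(p(n-1) + q) + 4n - 1.
Matching the n-coefficient: p = 3p + 4 ⇒ p = -2.
Matching constants: q = -3p + 3q - 1 ⇒ q = - \frac{5}{2}.
General: h(n) = A·(3)^n - 2 n - \frac{5}{2}.
Apply h(0) = -3: A - \frac{5}{2} = -3 ⇒ A = - \frac{1}{2}.
So h(n) = - \frac{3^{n}}{2} - 2 n - \frac{5}{2}.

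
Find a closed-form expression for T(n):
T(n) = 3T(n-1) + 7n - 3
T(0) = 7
First-order linear with linear forcing.
Homogeneous solution: T_h(n) = A·(3)^n.
Try particular T_p(n) = pn + q. Substituting:
  pn + q = 3(p(n-1) + q) + 7n - 3.
Matching the n-coefficient: p = 3p + 7 ⇒ p = - \frac{7}{2}.
Matching constants: q = -3p + 3q - 3 ⇒ q = - \frac{15}{4}.
General: T(n) = A·(3)^n - \frac{7 n}{2} - \frac{15}{4}.
Apply T(0) = 7: A - \frac{15}{4} = 7 ⇒ A = \frac{43}{4}.
So T(n) = \frac{43 \cdot 3^{n}}{4} - \frac{7 n}{2} - \frac{15}{4}.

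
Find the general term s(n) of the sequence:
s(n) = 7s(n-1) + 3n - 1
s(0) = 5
First-order linear with linear forcing.
Homogeneous solution: s_h(n) = A·(7)^n.
Try particular s_p(n) = pn + q. Substituting:
  pn + q = 7(p(n-1) + q) + 3n - 1.
Matching the n-coefficient: p = 7p + 3 ⇒ p = - \frac{1}{2}.
Matching constants: q = -7p + 7q - 1 ⇒ q = - \frac{5}{12}.
General: s(n) = A·(7)^n - \frac{n}{2} - \frac{5}{12}.
Apply s(0) = 5: A - \frac{5}{12} = 5 ⇒ A = \frac{65}{12}.
So s(n) = \frac{65 \cdot 7^{n}}{12} - \frac{n}{2} - \frac{5}{12}.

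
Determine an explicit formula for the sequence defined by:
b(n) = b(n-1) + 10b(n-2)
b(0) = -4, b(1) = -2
Characteristic equation: x² - x - 10 = 0.
Discriminant Δ = (1)² + 4·(10) = 41.
Roots r₁,₂ = (1 ± √41)/2, so r₁ = \frac{1}{2} + \frac{\sqrt{41}}{2}, r₂ = \frac{1}{2} - \frac{\sqrt{41}}{2}.
General solution: b(n) = A·r₁^n + B·r₂^n.
From the initial conditions, A + B = -4 and r₁A + r₂B = -2.
Since r₁ - r₂ = √41: A = (-2 - (-4)r₂)/√41 = -2, and B = -4 - A = -2.
So b(n) = \left(-2\right)\left(\frac{1}{2} + \frac{\sqrt{41}}{2}\right)^n + \left(-2\right)\left(\frac{1}{2} - \frac{\sqrt{41}}{2}\right)^n.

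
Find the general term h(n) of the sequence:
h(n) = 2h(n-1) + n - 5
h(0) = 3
First-order linear with linear forcing.
Homogeneous solution: h_h(n) = A·(2)^n.
Try particular h_p(n) = pn + q. Substituting:
  pn + q = 2(p(n-1) + q) + n - 5.
Matching the n-coefficient: p = 2p + 1 ⇒ p = -1.
Matching constants: q = -2p + 2q - 5 ⇒ q = 3.
General: h(n) = A·(2)^n - n + 3.
Apply h(0) = 3: A + 3 = 3 ⇒ A = 0.
So h(n) = 3 - n.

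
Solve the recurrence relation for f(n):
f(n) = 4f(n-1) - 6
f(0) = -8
First-order linear non-homogeneous.
Homogeneous solution: f_h(n) = A·(4)^n.
Try constant particular solution f_p = K: K = 4K - 6 ⇒ K = 2.
General: f(n) = A·(4)^n + 2.
Apply f(0) = -8: A + 2 = -8 ⇒ A = -10.
So f(n) = 2 - 10 \cdot 4^{n}.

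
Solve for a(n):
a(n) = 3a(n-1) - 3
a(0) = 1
First-order linear non-homogeneous.
Homogeneous solution: a_h(n) = A·(3)^n.
Try constant particular solution a_p = K: K = 3K - 3 ⇒ K = \frac{3}{2}.
General: a(n) = A·(3)^n + \frac{3}{2}.
Apply a(0) = 1: A + \frac{3}{2} = 1 ⇒ A = - \frac{1}{2}.
So a(n) = \frac{3}{2} - \frac{3^{n}}{2}.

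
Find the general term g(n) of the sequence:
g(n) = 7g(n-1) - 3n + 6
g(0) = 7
First-order linear with linear forcing.
Homogeneous solution: g_h(n) = A·(7)^n.
Try particular g_p(n) = pn + q. Substituting:
  pn + q = 7(p(n-1) + q) - 3n + 6.
Matching the n-coefficient: p = 7p - 3 ⇒ p = \frac{1}{2}.
Matching constants: q = -7p + 7q + 6 ⇒ q = - \frac{5}{12}.
General: g(n) = A·(7)^n + \frac{n}{2} - \frac{5}{12}.
Apply g(0) = 7: A - \frac{5}{12} = 7 ⇒ A = \frac{89}{12}.
So g(n) = \frac{89 \cdot 7^{n}}{12} + \frac{n}{2} - \frac{5}{12}.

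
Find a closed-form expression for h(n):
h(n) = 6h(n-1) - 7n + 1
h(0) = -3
First-order linear with linear forcing.
Homogeneous solution: h_h(n) = A·(6)^n.
Try particular h_p(n) = pn + q. Substituting:
  pn + q = 6(p(n-1) + q) - 7n + 1.
Matching the n-coefficient: p = 6p - 7 ⇒ p = \frac{7}{5}.
Matching constants: q = -6p + 6q + 1 ⇒ q = \frac{37}{25}.
General: h(n) = A·(6)^n + \frac{7 n}{5} + \frac{37}{25}.
Apply h(0) = -3: A + \frac{37}{25} = -3 ⇒ A = - \frac{112}{25}.
So h(n) = - \frac{112 \cdot 6^{n}}{25} + \frac{7 n}{5} + \frac{37}{25}.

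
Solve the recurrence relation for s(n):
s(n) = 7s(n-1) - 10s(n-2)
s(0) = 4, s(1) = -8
Characteristic equation: x² - 7x + 10 = 0, which factors as (x - (2))(x - (5)) = 0.
Roots r₁ = 2, r₂ = 5 (distinct).
General solution: s(n) = A·(2)^n + B·(5)^n.
From s(0) = 4: A + B = 4.
From s(1) = -8: 2A + 5B = -8.
Solving: A = \frac{28}{3}, B = - \frac{16}{3}.
So s(n) = \frac{28 \cdot 2^{n}}{3} - \frac{16 \cdot 5^{n}}{3}.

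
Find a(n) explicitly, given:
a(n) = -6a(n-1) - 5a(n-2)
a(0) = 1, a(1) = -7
Characteristic equation: x² + 6x + 5 = 0, which factors as (x - (-1))(x - (-5)) = 0.
Roots r₁ = -1, r₂ = -5 (distinct).
General solution: a(n) = A·(-1)^n + B·(-5)^n.
From a(0) = 1: A + B = 1.
From a(1) = -7: -A - 5B = -7.
Solving: A = - \frac{1}{2}, B = \frac{3}{2}.
So a(n) = - \frac{\left(-1\right)^{n}}{2} + \frac{3 \left(-5\right)^{n}}{2}.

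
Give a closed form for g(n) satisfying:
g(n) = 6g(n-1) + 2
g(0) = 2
First-order linear non-homogeneous.
Homogeneous solution: g_h(n) = A·(6)^n.
Try constant particular solution g_p = K: K = 6K + 2 ⇒ K = - \frac{2}{5}.
General: g(n) = A·(6)^n - \frac{2}{5}.
Apply g(0) = 2: A - \frac{2}{5} = 2 ⇒ A = \frac{12}{5}.
So g(n) = \frac{12 \cdot 6^{n}}{5} - \frac{2}{5}.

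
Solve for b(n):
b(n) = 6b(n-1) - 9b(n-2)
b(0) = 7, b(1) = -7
Characteristic equation: x² - 6x + 9 = 0, which is (x - (3))².
Repeated root r = 3.
General solution: b(n) = (A + Bn)·(3)^n.
From b(0) = 7: A = 7.
From b(1) = -7: (A + B)·(3) = -7 ⇒ B = - \frac{28}{3}.
So b(n) = \left(7 - \frac{28 n}{3}\right) \cdot (3)^n.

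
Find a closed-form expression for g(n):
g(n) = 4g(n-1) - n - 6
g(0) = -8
First-order linear with linear forcing.
Homogeneous solution: g_h(n) = A·(4)^n.
Try particular g_p(n) = pn + q. Substituting:
  pn + q = 4(p(n-1) + q) - n - 6.
Matching the n-coefficient: p = 4p - 1 ⇒ p = \frac{1}{3}.
Matching constants: q = -4p + 4q - 6 ⇒ q = \frac{22}{9}.
General: g(n) = A·(4)^n + \frac{n}{3} + \frac{22}{9}.
Apply g(0) = -8: A + \frac{22}{9} = -8 ⇒ A = - \frac{94}{9}.
So g(n) = - \frac{94 \cdot 4^{n}}{9} + \frac{n}{3} + \frac{22}{9}.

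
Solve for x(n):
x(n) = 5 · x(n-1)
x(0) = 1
Pure geometric recurrence with ratio 5.
By induction x(n) = x(0) · (5)^n = 5^{n}.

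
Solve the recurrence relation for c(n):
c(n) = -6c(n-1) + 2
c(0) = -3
First-order linear non-homogeneous.
Homogeneous solution: c_h(n) = A·(-6)^n.
Try constant particular solution c_p = K: K = -6K + 2 ⇒ K = \frac{2}{7}.
General: c(n) = A·(-6)^n + \frac{2}{7}.
Apply c(0) = -3: A + \frac{2}{7} = -3 ⇒ A = - \frac{23}{7}.
So c(n) = \frac{2}{7} - \frac{23 \left(-6\right)^{n}}{7}.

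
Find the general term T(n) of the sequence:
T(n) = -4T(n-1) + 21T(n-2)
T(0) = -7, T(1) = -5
Characteristic equation: x² + 4x - 21 = 0, which factors as (x - (3))(x - (-7)) = 0.
Roots r₁ = 3, r₂ = -7 (distinct).
General solution: T(n) = A·(3)^n + B·(-7)^n.
From T(0) = -7: A + B = -7.
From T(1) = -5: 3A - 7B = -5.
Solving: A = - \frac{27}{5}, B = - \frac{8}{5}.
So T(n) = - \frac{8 \left(-7\right)^{n}}{5} - \frac{27 \cdot 3^{n}}{5}.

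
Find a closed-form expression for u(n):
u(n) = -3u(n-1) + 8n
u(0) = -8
First-order linear with linear forcing.
Homogeneous solution: u_h(n) = A·(-3)^n.
Try particular u_p(n) = pn + q. Substituting:
  pn + q = -3(p(n-1) + q) + 8n.
Matching the n-coefficient: p = -3p + 8 ⇒ p = 2.
Matching constants: q = 3p - 3q ⇒ q = \frac{3}{2}.
General: u(n) = A·(-3)^n + 2 n + \frac{3}{2}.
Apply u(0) = -8: A + \frac{3}{2} = -8 ⇒ A = - \frac{19}{2}.
So u(n) = - \frac{19 \left(-3\right)^{n}}{2} + 2 n + \frac{3}{2}.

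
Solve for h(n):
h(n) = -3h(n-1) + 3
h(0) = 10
First-order linear non-homogeneous.
Homogeneous solution: h_h(n) = A·(-3)^n.
Try constant particular solution h_p = K: K = -3K + 3 ⇒ K = \frac{3}{4}.
General: h(n) = A·(-3)^n + \frac{3}{4}.
Apply h(0) = 10: A + \frac{3}{4} = 10 ⇒ A = \frac{37}{4}.
So h(n) = \frac{37 \left(-3\right)^{n}}{4} + \frac{3}{4}.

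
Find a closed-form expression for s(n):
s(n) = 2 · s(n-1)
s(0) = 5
Pure geometric recurrence with ratio 2.
By induction s(n) = s(0) · (2)^n = 5 \cdot 2^{n}.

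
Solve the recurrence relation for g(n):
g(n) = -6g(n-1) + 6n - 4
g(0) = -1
First-order linear with linear forcing.
Homogeneous solution: g_h(n) = A·(-6)^n.
Try particular g_p(n) = pn + q. Substituting:
  pn + q = -6(p(n-1) + q) + 6n - 4.
Matching the n-coefficient: p = -6p + 6 ⇒ p = \frac{6}{7}.
Matching constants: q = 6p - 6q - 4 ⇒ q = \frac{8}{49}.
General: g(n) = A·(-6)^n + \frac{6 n}{7} + \frac{8}{49}.
Apply g(0) = -1: A + \frac{8}{49} = -1 ⇒ A = - \frac{57}{49}.
So g(n) = - \frac{57 \left(-6\right)^{n}}{49} + \frac{6 n}{7} + \frac{8}{49}.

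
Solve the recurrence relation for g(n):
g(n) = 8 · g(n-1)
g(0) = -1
Pure geometric recurrence with ratio 8.
By induction g(n) = g(0) · (8)^n = - 8^{n}.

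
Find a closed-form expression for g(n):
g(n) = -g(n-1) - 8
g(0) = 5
First-order linear non-homogeneous.
Homogeneous solution: g_h(n) = A·(-1)^n.
Try constant particular solution g_p = K: K = -K - 8 ⇒ K = -4.
General: g(n) = A·(-1)^n - 4.
Apply g(0) = 5: A - 4 = 5 ⇒ A = 9.
So g(n) = 9 \left(-1\right)^{n} - 4.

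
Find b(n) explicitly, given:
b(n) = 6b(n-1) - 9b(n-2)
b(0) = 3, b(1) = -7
Characteristic equation: x² - 6x + 9 = 0, which is (x - (3))².
Repeated root r = 3.
General solution: b(n) = (A + Bn)·(3)^n.
From b(0) = 3: A = 3.
From b(1) = -7: (A + B)·(3) = -7 ⇒ B = - \frac{16}{3}.
So b(n) = \left(3 - \frac{16 n}{3}\right) \cdot (3)^n.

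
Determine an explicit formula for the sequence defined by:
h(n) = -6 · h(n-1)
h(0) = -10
Pure geometric recurrence with ratio -6.
By induction h(n) = h(0) · (-6)^n = - 10 \left(-6\right)^{n}.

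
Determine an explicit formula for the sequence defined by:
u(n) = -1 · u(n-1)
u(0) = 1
Pure geometric recurrence with ratio -1.
By induction u(n) = u(0) · (-1)^n = \left(-1\right)^{n}.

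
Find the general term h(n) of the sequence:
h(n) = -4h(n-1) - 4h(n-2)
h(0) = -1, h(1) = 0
Characteristic equation: x² + 4x + 4 = 0, which is (x - (-2))².
Repeated root r = -2.
General solution: h(n) = (A + Bn)·(-2)^n.
From h(0) = -1: A = -1.
From h(1) = 0: (A + B)·(-2) = 0 ⇒ B = 1.
So h(n) = \left(n - 1\right) \cdot (-2)^n.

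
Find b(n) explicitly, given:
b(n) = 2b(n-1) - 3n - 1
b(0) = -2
First-order linear with linear forcing.
Homogeneous solution: b_h(n) = A·(2)^n.
Try particular b_p(n) = pn + q. Substituting:
  pn + q = 2(p(n-1) + q) - 3n - 1.
Matching the n-coefficient: p = 2p - 3 ⇒ p = 3.
Matching constants: q = -2p + 2q - 1 ⇒ q = 7.
General: b(n) = A·(2)^n + 3 n + 7.
Apply b(0) = -2: A + 7 = -2 ⇒ A = -9.
So b(n) = - 9 \cdot 2^{n} + 3 n + 7.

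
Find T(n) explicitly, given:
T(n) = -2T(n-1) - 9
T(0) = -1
First-order linear non-homogeneous.
Homogeneous solution: T_h(n) = A·(-2)^n.
Try constant particular solution T_p = K: K = -2K - 9 ⇒ K = -3.
General: T(n) = A·(-2)^n - 3.
Apply T(0) = -1: A - 3 = -1 ⇒ A = 2.
So T(n) = 2 \left(-2\right)^{n} - 3.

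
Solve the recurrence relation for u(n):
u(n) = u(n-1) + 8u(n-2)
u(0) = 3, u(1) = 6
Characteristic equation: x² - x - 8 = 0.
Discriminant Δ = (1)² + 4·(8) = 33.
Roots r₁,₂ = (1 ± √33)/2, so r₁ = \frac{1}{2} + \frac{\sqrt{33}}{2}, r₂ = \frac{1}{2} - \frac{\sqrt{33}}{2}.
General solution: u(n) = A·r₁^n + B·r₂^n.
From the initial conditions, A + B = 3 and r₁A + r₂B = 6.
Since r₁ - r₂ = √33: A = (6 - (3)r₂)/√33 = \frac{3 \sqrt{33}}{22} + \frac{3}{2}, and B = 3 - A = \frac{3}{2} - \frac{3 \sqrt{33}}{22}.
So u(n) = \left(\frac{3 \sqrt{33}}{22} + \frac{3}{2}\right)\left(\frac{1}{2} + \frac{\sqrt{33}}{2}\right)^n + \left(\frac{3}{2} - \frac{3 \sqrt{33}}{22}\right)\left(\frac{1}{2} - \frac{\sqrt{33}}{2}\right)^n.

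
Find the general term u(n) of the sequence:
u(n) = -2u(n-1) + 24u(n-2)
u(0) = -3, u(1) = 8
Characteristic equation: x² + 2x - 24 = 0, which factors as (x - (-6))(x - (4)) = 0.
Roots r₁ = -6, r₂ = 4 (distinct).
General solution: u(n) = A·(-6)^n + B·(4)^n.
From u(0) = -3: A + B = -3.
From u(1) = 8: -6A + 4B = 8.
Solving: A = -2, B = -1.
So u(n) = - 2 \left(-6\right)^{n} - 4^{n}.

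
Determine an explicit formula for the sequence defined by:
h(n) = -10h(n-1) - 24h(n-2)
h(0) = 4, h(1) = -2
Characteristic equation: x² + 10x + 24 = 0, which factors as (x - (-6))(x - (-4)) = 0.
Roots r₁ = -6, r₂ = -4 (distinct).
General solution: h(n) = A·(-6)^n + B·(-4)^n.
From h(0) = 4: A + B = 4.
From h(1) = -2: -6A - 4B = -2.
Solving: A = -7, B = 11.
So h(n) = 11 \left(-4\right)^{n} - 7 \left(-6\right)^{n}.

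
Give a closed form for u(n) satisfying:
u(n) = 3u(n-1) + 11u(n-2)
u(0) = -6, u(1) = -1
Characteristic equation: x² - 3x - 11 = 0.
Discriminant Δ = (3)² + 4·(11) = 53.
Roots r₁,₂ = (3 ± √53)/2, so r₁ = \frac{3}{2} + \frac{\sqrt{53}}{2}, r₂ = \frac{3}{2} - \frac{\sqrt{53}}{2}.
General solution: u(n) = A·r₁^n + B·r₂^n.
From the initial conditions, A + B = -6 and r₁A + r₂B = -1.
Since r₁ - r₂ = √53: A = (-1 - (-6)r₂)/√53 = -3 + \frac{8 \sqrt{53}}{53}, and B = -6 - A = -3 - \frac{8 \sqrt{53}}{53}.
So u(n) = \left(-3 + \frac{8 \sqrt{53}}{53}\right)\left(\frac{3}{2} + \frac{\sqrt{53}}{2}\right)^n + \left(-3 - \frac{8 \sqrt{53}}{53}\right)\left(\frac{3}{2} - \frac{\sqrt{53}}{2}\right)^n.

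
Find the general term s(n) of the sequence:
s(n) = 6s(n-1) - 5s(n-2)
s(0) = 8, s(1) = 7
Characteristic equation: x² - 6x + 5 = 0, which factors as (x - (1))(x - (5)) = 0.
Roots r₁ = 1, r₂ = 5 (distinct).
General solution: s(n) = A·(1)^n + B·(5)^n.
From s(0) = 8: A + B = 8.
From s(1) = 7: A + 5B = 7.
Solving: A = \frac{33}{4}, B = - \frac{1}{4}.
So s(n) = \frac{33}{4} - \frac{5^{n}}{4}.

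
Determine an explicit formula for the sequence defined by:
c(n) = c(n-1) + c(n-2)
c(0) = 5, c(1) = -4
Characteristic equation: x² - x - 1 = 0.
Discriminant Δ = (1)² + 4·(1) = 5.
Roots r₁,₂ = (1 ± √5)/2, so r₁ = \frac{1}{2} + \frac{\sqrt{5}}{2}, r₂ = \frac{1}{2} - \frac{\sqrt{5}}{2}.
General solution: c(n) = A·r₁^n + B·r₂^n.
From the initial conditions, A + B = 5 and r₁A + r₂B = -4.
Since r₁ - r₂ = √5: A = (-4 - (5)r₂)/√5 = \frac{5}{2} - \frac{13 \sqrt{5}}{10}, and B = 5 - A = \frac{5}{2} + \frac{13 \sqrt{5}}{10}.
So c(n) = \left(\frac{5}{2} - \frac{13 \sqrt{5}}{10}\right)\left(\frac{1}{2} + \frac{\sqrt{5}}{2}\right)^n + \left(\frac{5}{2} + \frac{13 \sqrt{5}}{10}\right)\left(\frac{1}{2} - \frac{\sqrt{5}}{2}\right)^n.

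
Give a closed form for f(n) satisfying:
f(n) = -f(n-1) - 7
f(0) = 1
First-order linear non-homogeneous.
Homogeneous solution: f_h(n) = A·(-1)^n.
Try constant particular solution f_p = K: K = -K - 7 ⇒ K = - \frac{7}{2}.
General: f(n) = A·(-1)^n - \frac{7}{2}.
Apply f(0) = 1: A - \frac{7}{2} = 1 ⇒ A = \frac{9}{2}.
So f(n) = \frac{9 \left(-1\right)^{n}}{2} - \frac{7}{2}.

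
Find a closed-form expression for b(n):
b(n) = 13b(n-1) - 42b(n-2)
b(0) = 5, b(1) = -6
Characteristic equation: x² - 13x + 42 = 0, which factors as (x - (6))(x - (7)) = 0.
Roots r₁ = 6, r₂ = 7 (distinct).
General solution: b(n) = A·(6)^n + B·(7)^n.
From b(0) = 5: A + B = 5.
From b(1) = -6: 6A + 7B = -6.
Solving: A = 41, B = -36.
So b(n) = 41 \cdot 6^{n} - 36 \cdot 7^{n}.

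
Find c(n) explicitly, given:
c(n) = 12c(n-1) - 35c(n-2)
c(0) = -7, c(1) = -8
Characteristic equation: x² - 12x + 35 = 0, which factors as (x - (7))(x - (5)) = 0.
Roots r₁ = 7, r₂ = 5 (distinct).
General solution: c(n) = A·(7)^n + B·(5)^n.
From c(0) = -7: A + B = -7.
From c(1) = -8: 7A + 5B = -8.
Solving: A = \frac{27}{2}, B = - \frac{41}{2}.
So c(n) = - \frac{41 \cdot 5^{n}}{2} + \frac{27 \cdot 7^{n}}{2}.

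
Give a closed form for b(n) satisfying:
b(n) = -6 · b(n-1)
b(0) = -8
Pure geometric recurrence with ratio -6.
By induction b(n) = b(0) · (-6)^n = - 8 \left(-6\right)^{n}.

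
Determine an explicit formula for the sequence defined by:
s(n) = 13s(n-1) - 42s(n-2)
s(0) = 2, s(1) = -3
Characteristic equation: x² - 13x + 42 = 0, which factors as (x - (7))(x - (6)) = 0.
Roots r₁ = 7, r₂ = 6 (distinct).
General solution: s(n) = A·(7)^n + B·(6)^n.
From s(0) = 2: A + B = 2.
From s(1) = -3: 7A + 6B = -3.
Solving: A = -15, B = 17.
So s(n) = 17 \cdot 6^{n} - 15 \cdot 7^{n}.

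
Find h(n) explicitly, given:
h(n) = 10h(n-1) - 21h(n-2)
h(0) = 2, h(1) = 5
Characteristic equation: x² - 10x + 21 = 0, which factors as (x - (7))(x - (3)) = 0.
Roots r₁ = 7, r₂ = 3 (distinct).
General solution: h(n) = A·(7)^n + B·(3)^n.
From h(0) = 2: A + B = 2.
From h(1) = 5: 7A + 3B = 5.
Solving: A = - \frac{1}{4}, B = \frac{9}{4}.
So h(n) = \frac{9 \cdot 3^{n}}{4} - \frac{7^{n}}{4}.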